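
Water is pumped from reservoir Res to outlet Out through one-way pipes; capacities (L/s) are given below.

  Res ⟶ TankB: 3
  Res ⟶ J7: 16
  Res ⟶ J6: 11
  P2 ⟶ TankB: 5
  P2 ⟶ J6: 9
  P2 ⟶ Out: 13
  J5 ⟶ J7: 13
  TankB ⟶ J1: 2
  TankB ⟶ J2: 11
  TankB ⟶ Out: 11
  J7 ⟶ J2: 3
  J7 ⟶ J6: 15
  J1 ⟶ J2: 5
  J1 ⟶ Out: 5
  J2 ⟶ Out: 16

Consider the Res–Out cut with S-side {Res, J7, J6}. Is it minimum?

Yes — it is a minimum cut (capacity 6).

Given cut capacity: 3 + 3 = 6.
Augment Res→TankB→Out: bottleneck 3, flow now 3.
Augment Res→J7→J2→Out: bottleneck 3, flow now 6.
No augmenting path remains; maximum flow = 6.
Cut capacity 6 equals the max flow, so it is a minimum cut.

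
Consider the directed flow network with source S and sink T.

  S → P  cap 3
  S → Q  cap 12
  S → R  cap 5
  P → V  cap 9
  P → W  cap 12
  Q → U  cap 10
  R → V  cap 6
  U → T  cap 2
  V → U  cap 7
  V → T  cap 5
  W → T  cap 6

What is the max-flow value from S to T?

10

Augment S→P→V→T: bottleneck 3, flow now 3.
Augment S→Q→U→T: bottleneck 2, flow now 5.
Augment S→R→V→T: bottleneck 2, flow now 7.
Augment S→R→V→P→W→T: bottleneck 3, flow now 10. (uses reverse residual edge)
No augmenting path remains; maximum flow = 10.
In the residual graph, reachable from S: {S, Q, U}.
Min-cut edges: S→P (3), S→R (5), U→T (2); capacity 3 + 5 + 2 = 10.
This cut is saturated, so no flow can exceed 10.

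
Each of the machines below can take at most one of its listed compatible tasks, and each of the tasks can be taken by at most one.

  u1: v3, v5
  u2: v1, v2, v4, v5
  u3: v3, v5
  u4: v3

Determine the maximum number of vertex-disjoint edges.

3

Unit-capacity flow: source→left, listed edges, right→sink; max matching = max flow.
Augmenting path u1→v3 (+1); matched 1.
Augmenting path u2→v1 (+1); matched 2.
Augmenting path u3→v5 (+1); matched 3.
No augmenting path remains; maximum matching = 3.
König certificate: {u2, v3, v5} is a vertex cover of size 3 (every listed pair touches it), so no matching can be larger.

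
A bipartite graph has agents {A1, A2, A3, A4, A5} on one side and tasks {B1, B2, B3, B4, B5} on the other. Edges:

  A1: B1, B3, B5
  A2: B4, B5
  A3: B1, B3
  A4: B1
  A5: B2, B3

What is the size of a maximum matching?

Unit-capacity flow: source→left, listed edges, right→sink; max matching = max flow.
Augmenting path A1→B1 (+1); matched 1.
Augmenting path A2→B4 (+1); matched 2.
Augmenting path A3→B3 (+1); matched 3.
Augmenting path A5→B2 (+1); matched 4.
Augmenting path A4→B1→A1→B5 (+1); matched 5.
No augmenting path remains; maximum matching = 5.
König certificate: {A1, A2, A3, A4, A5} is a vertex cover of size 5 (every listed pair touches it), so no matching can be larger.

5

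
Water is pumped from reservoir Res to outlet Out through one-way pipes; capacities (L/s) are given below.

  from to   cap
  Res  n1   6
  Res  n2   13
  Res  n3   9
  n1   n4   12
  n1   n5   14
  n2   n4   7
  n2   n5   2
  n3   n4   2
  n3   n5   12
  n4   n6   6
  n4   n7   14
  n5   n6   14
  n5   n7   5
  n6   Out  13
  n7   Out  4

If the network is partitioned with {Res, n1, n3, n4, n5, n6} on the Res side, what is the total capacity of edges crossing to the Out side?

Edges leaving {Res, n1, n3, n4, n5, n6}: Res→n2 (13), n4→n7 (14), n5→n7 (5), n6→Out (13).
Cut capacity = 13 + 14 + 5 + 13 = 45.

45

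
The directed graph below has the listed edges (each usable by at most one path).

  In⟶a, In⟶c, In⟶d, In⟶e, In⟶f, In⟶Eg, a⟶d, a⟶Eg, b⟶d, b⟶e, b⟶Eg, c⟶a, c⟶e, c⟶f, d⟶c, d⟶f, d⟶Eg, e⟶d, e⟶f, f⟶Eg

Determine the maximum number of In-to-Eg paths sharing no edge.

4

Assign every edge capacity 1; by Menger, the answer equals the max flow.
Path In→Eg (+1); total 1.
Path In→a→Eg (+1); total 2.
Path In→d→Eg (+1); total 3.
Path In→f→Eg (+1); total 4.
No residual In→Eg path; max flow = 4.
Certifying cut of size 4: {In→Eg, a→Eg, d→Eg, f→Eg}.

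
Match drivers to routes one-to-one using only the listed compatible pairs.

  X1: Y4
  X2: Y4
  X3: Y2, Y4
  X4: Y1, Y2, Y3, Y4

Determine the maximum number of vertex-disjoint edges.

Unit-capacity flow: source→left, listed edges, right→sink; max matching = max flow.
Augmenting path X1→Y4 (+1); matched 1.
Augmenting path X3→Y2 (+1); matched 2.
Augmenting path X4→Y1 (+1); matched 3.
No augmenting path remains; maximum matching = 3.
König certificate: {X3, X4, Y4} is a vertex cover of size 3 (every listed pair touches it), so no matching can be larger.

3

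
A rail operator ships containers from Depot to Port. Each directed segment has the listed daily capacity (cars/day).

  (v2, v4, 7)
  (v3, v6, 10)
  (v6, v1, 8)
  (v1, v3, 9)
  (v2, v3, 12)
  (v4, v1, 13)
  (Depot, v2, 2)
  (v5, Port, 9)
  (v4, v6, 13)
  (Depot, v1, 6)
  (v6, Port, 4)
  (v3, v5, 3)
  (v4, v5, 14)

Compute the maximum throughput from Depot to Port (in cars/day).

8

Augment Depot→v1→v3→v5→Port: bottleneck 3, flow now 3.
Augment Depot→v1→v3→v6→Port: bottleneck 3, flow now 6.
Augment Depot→v2→v3→v6→Port: bottleneck 1, flow now 7.
Augment Depot→v2→v4→v5→Port: bottleneck 1, flow now 8.
No augmenting path remains; maximum flow = 8.
In the residual graph, reachable from Depot: {Depot}.
Min-cut edges: Depot→v1 (6), Depot→v2 (2); capacity 6 + 2 = 8.
This cut is saturated, so no flow can exceed 8.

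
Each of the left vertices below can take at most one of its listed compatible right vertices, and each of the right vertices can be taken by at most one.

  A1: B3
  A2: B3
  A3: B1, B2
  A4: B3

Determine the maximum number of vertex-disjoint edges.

Unit-capacity flow: source→left, listed edges, right→sink; max matching = max flow.
Augmenting path A1→B3 (+1); matched 1.
Augmenting path A3→B1 (+1); matched 2.
No augmenting path remains; maximum matching = 2.
König certificate: {A3, B3} is a vertex cover of size 2 (every listed pair touches it), so no matching can be larger.

2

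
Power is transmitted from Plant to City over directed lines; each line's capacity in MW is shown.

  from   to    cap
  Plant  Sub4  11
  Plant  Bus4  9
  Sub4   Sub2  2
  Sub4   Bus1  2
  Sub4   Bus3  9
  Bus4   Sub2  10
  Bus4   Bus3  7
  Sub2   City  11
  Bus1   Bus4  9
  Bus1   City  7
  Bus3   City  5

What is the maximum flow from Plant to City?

Augment Plant→Sub4→Sub2→City: bottleneck 2, flow now 2.
Augment Plant→Sub4→Bus1→City: bottleneck 2, flow now 4.
Augment Plant→Sub4→Bus3→City: bottleneck 5, flow now 9.
Augment Plant→Bus4→Sub2→City: bottleneck 9, flow now 18.
No augmenting path remains; maximum flow = 18.
In the residual graph, reachable from Plant: {Plant, Sub4, Bus3}.
Min-cut edges: Plant→Bus4 (9), Sub4→Sub2 (2), Sub4→Bus1 (2), Bus3→City (5); capacity 9 + 2 + 2 + 5 = 18.
This cut is saturated, so no flow can exceed 18.

18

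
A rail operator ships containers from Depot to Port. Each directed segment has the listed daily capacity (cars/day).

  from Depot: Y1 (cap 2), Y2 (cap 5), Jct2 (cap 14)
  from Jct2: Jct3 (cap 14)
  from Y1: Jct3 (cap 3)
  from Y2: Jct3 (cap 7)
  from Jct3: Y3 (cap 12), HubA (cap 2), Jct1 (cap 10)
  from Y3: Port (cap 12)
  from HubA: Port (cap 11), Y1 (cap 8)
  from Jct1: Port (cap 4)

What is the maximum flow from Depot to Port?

18

Augment Depot→Jct2→Jct3→Y3→Port: bottleneck 12, flow now 12.
Augment Depot→Jct2→Jct3→HubA→Port: bottleneck 2, flow now 14.
Augment Depot→Y1→Jct3→Jct1→Port: bottleneck 2, flow now 16.
Augment Depot→Y2→Jct3→Jct1→Port: bottleneck 2, flow now 18.
No augmenting path remains; maximum flow = 18.
In the residual graph, reachable from Depot: {Depot, Jct2, Y1, Y2, Jct3, Jct1}.
Min-cut edges: Jct3→Y3 (12), Jct3→HubA (2), Jct1→Port (4); capacity 12 + 2 + 4 = 18.
This cut is saturated, so no flow can exceed 18.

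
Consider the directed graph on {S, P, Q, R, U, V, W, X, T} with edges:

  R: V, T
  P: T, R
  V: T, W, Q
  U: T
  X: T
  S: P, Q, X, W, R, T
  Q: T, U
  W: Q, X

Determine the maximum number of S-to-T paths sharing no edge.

Assign every edge capacity 1; by Menger, the answer equals the max flow.
Path S→T (+1); total 1.
Path S→P→T (+1); total 2.
Path S→Q→T (+1); total 3.
Path S→R→T (+1); total 4.
Path S→X→T (+1); total 5.
Path S→W→Q→U→T (+1); total 6.
No residual S→T path; max flow = 6.
Certifying cut of size 6: {S→P, S→Q, S→R, S→T, S→W, S→X}.

6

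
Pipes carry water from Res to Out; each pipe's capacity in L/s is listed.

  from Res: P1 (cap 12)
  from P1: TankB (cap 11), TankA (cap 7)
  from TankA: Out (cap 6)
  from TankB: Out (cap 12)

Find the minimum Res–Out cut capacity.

12

Augment Res→P1→TankA→Out: bottleneck 6, flow now 6.
Augment Res→P1→TankB→Out: bottleneck 6, flow now 12.
No augmenting path remains; maximum flow = 12.
By max-flow min-cut, the minimum cut capacity equals the max flow.
In the residual graph, reachable from Res: {Res}.
Min-cut edges: Res→P1 (12); capacity 12 = 12.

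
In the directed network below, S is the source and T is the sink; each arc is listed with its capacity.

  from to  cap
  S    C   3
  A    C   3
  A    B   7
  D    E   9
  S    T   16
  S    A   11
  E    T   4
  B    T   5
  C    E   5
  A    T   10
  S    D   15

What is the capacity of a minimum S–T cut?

Augment S→T: bottleneck 16, flow now 16.
Augment S→A→T: bottleneck 10, flow now 26.
Augment S→A→B→T: bottleneck 1, flow now 27.
Augment S→C→E→T: bottleneck 3, flow now 30.
Augment S→D→E→T: bottleneck 1, flow now 31.
No augmenting path remains; maximum flow = 31.
By max-flow min-cut, the minimum cut capacity equals the max flow.
In the residual graph, reachable from S: {S, C, D, E}.
Min-cut edges: S→A (11), S→T (16), E→T (4); capacity 11 + 16 + 4 = 31.

31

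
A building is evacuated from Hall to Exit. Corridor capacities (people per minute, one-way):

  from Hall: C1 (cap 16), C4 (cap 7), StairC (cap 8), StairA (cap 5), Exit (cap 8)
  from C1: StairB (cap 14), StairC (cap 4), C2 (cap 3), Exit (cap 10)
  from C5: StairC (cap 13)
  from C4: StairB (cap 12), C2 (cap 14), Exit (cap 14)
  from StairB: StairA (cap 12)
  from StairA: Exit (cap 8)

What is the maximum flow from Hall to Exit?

33

Augment Hall→Exit: bottleneck 8, flow now 8.
Augment Hall→C1→Exit: bottleneck 10, flow now 18.
Augment Hall→C4→Exit: bottleneck 7, flow now 25.
Augment Hall→StairA→Exit: bottleneck 5, flow now 30.
Augment Hall→C1→StairB→StairA→Exit: bottleneck 3, flow now 33.
No augmenting path remains; maximum flow = 33.
In the residual graph, reachable from Hall: {Hall, C1, StairB, StairC, C2, StairA}.
Min-cut edges: Hall→C4 (7), Hall→Exit (8), C1→Exit (10), StairA→Exit (8); capacity 7 + 8 + 10 + 8 = 33.
This cut is saturated, so no flow can exceed 33.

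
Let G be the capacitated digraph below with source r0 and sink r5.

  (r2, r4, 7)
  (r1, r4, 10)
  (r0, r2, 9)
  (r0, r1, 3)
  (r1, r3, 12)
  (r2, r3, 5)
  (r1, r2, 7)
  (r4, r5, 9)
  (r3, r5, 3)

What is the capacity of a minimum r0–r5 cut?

Augment r0→r1→r3→r5: bottleneck 3, flow now 3.
Augment r0→r2→r4→r5: bottleneck 7, flow now 10.
Augment r0→r2→r3→r1→r4→r5: bottleneck 2, flow now 12. (uses reverse residual edge)
No augmenting path remains; maximum flow = 12.
By max-flow min-cut, the minimum cut capacity equals the max flow.
In the residual graph, reachable from r0: {r0}.
Min-cut edges: r0→r1 (3), r0→r2 (9); capacity 3 + 9 = 12.

12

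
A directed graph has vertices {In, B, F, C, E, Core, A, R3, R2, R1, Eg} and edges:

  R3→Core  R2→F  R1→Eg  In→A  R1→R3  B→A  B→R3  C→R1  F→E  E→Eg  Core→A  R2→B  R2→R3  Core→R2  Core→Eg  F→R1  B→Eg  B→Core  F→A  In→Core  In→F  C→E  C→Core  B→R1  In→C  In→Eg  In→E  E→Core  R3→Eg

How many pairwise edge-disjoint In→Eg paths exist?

Assign every edge capacity 1; by Menger, the answer equals the max flow.
Path In→Eg (+1); total 1.
Path In→E→Eg (+1); total 2.
Path In→Core→Eg (+1); total 3.
Path In→F→R1→Eg (+1); total 4.
Path In→C→R1→R3→Eg (+1); total 5.
No residual In→Eg path; max flow = 5.
Certifying cut of size 5: {In→C, In→Core, In→E, In→Eg, In→F}.

5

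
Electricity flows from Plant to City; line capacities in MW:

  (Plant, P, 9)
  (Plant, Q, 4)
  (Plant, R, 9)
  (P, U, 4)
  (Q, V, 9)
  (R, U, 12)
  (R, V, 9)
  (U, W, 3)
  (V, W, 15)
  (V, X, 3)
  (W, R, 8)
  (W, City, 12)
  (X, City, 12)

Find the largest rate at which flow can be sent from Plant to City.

15

Augment Plant→P→U→W→City: bottleneck 3, flow now 3.
Augment Plant→Q→V→W→City: bottleneck 4, flow now 7.
Augment Plant→R→V→W→City: bottleneck 5, flow now 12.
Augment Plant→R→V→X→City: bottleneck 3, flow now 15.
No augmenting path remains; maximum flow = 15.
In the residual graph, reachable from Plant: {Plant, P, Q, R, U, V, W}.
Min-cut edges: V→X (3), W→City (12); capacity 3 + 12 = 15.
This cut is saturated, so no flow can exceed 15.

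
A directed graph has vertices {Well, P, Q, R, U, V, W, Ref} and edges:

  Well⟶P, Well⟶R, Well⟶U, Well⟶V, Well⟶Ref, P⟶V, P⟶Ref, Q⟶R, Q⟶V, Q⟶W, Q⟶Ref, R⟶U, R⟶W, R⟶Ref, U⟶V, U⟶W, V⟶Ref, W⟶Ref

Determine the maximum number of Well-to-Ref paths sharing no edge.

Assign every edge capacity 1; by Menger, the answer equals the max flow.
Path Well→Ref (+1); total 1.
Path Well→P→Ref (+1); total 2.
Path Well→R→Ref (+1); total 3.
Path Well→V→Ref (+1); total 4.
Path Well→U→W→Ref (+1); total 5.
No residual Well→Ref path; max flow = 5.
Certifying cut of size 5: {Well→P, Well→R, Well→Ref, Well→U, Well→V}.

5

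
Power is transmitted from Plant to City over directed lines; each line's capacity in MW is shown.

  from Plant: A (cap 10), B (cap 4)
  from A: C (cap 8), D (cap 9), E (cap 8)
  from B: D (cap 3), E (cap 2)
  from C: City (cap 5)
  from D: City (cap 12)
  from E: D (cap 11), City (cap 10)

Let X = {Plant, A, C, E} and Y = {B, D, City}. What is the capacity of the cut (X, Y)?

Edges leaving {Plant, A, C, E}: Plant→B (4), A→D (9), C→City (5), E→D (11), E→City (10).
Cut capacity = 4 + 9 + 5 + 11 + 10 = 39.

39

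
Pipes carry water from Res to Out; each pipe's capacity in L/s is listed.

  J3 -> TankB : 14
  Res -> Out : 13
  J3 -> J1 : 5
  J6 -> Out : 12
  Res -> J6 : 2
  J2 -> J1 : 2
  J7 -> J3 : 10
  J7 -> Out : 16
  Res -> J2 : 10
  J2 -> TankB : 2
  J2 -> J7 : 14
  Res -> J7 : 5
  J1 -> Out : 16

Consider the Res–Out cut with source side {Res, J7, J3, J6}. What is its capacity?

70

Edges leaving {Res, J7, J3, J6}: Res→J2 (10), Res→Out (13), J7→Out (16), J3→TankB (14), J3→J1 (5), J6→Out (12).
Cut capacity = 10 + 13 + 16 + 14 + 5 + 12 = 70.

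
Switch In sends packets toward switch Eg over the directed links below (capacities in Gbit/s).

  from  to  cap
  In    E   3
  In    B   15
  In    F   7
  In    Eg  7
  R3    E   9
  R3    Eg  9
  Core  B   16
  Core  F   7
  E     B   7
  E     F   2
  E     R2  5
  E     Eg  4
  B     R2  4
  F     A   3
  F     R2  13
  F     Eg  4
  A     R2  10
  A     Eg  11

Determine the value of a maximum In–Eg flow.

Augment In→Eg: bottleneck 7, flow now 7.
Augment In→E→Eg: bottleneck 3, flow now 10.
Augment In→F→Eg: bottleneck 4, flow now 14.
Augment In→F→A→Eg: bottleneck 3, flow now 17.
No augmenting path remains; maximum flow = 17.
In the residual graph, reachable from In: {In, B, R2}.
Min-cut edges: In→E (3), In→F (7), In→Eg (7); capacity 3 + 7 + 7 = 17.
This cut is saturated, so no flow can exceed 17.

17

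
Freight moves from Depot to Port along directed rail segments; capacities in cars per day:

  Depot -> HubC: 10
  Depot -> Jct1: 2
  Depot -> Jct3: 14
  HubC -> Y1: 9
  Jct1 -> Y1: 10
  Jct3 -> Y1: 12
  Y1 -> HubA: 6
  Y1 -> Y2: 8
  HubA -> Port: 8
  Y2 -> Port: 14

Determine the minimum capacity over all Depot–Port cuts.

14

Augment Depot→HubC→Y1→HubA→Port: bottleneck 6, flow now 6.
Augment Depot→HubC→Y1→Y2→Port: bottleneck 3, flow now 9.
Augment Depot→Jct1→Y1→Y2→Port: bottleneck 2, flow now 11.
Augment Depot→Jct3→Y1→Y2→Port: bottleneck 3, flow now 14.
No augmenting path remains; maximum flow = 14.
By max-flow min-cut, the minimum cut capacity equals the max flow.
In the residual graph, reachable from Depot: {Depot, HubC, Jct1, Jct3, Y1}.
Min-cut edges: Y1→HubA (6), Y1→Y2 (8); capacity 6 + 8 = 14.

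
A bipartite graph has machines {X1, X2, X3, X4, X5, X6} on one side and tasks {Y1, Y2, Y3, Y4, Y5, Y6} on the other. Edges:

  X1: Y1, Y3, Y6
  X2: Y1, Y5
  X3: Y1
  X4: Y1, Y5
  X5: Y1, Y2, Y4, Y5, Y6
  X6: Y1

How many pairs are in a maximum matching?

4

Unit-capacity flow: source→left, listed edges, right→sink; max matching = max flow.
Augmenting path X1→Y1 (+1); matched 1.
Augmenting path X2→Y5 (+1); matched 2.
Augmenting path X5→Y2 (+1); matched 3.
Augmenting path X3→Y1→X1→Y3 (+1); matched 4.
No augmenting path remains; maximum matching = 4.
König certificate: {X1, X5, Y1, Y5} is a vertex cover of size 4 (every listed pair touches it), so no matching can be larger.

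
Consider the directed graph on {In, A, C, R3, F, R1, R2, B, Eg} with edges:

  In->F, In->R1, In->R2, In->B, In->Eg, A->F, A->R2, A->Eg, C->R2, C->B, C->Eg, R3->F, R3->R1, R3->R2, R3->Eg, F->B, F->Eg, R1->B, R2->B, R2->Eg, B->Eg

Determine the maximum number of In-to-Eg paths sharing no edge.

4

Assign every edge capacity 1; by Menger, the answer equals the max flow.
Path In→Eg (+1); total 1.
Path In→F→Eg (+1); total 2.
Path In→R2→Eg (+1); total 3.
Path In→B→Eg (+1); total 4.
No residual In→Eg path; max flow = 4.
Certifying cut of size 4: {B→Eg, In→Eg, In→F, In→R2}.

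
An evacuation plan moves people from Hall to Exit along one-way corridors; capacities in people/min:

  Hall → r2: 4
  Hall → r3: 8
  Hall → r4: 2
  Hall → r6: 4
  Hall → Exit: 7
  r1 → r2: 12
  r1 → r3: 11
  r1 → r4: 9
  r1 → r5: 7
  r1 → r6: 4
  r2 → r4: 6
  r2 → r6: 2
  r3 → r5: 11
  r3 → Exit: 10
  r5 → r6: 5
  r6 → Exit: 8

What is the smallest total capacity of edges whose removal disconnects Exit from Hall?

Augment Hall→Exit: bottleneck 7, flow now 7.
Augment Hall→r3→Exit: bottleneck 8, flow now 15.
Augment Hall→r6→Exit: bottleneck 4, flow now 19.
Augment Hall→r2→r6→Exit: bottleneck 2, flow now 21.
No augmenting path remains; maximum flow = 21.
By max-flow min-cut, the minimum cut capacity equals the max flow.
In the residual graph, reachable from Hall: {Hall, r2, r4}.
Min-cut edges: Hall→r3 (8), Hall→r6 (4), Hall→Exit (7), r2→r6 (2); capacity 8 + 4 + 7 + 2 = 21.

21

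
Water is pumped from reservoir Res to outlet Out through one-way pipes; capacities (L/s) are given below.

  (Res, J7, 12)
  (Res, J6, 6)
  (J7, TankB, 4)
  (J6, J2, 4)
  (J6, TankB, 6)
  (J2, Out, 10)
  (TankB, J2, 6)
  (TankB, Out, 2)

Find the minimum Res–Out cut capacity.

10

Augment Res→J7→TankB→Out: bottleneck 2, flow now 2.
Augment Res→J6→J2→Out: bottleneck 4, flow now 6.
Augment Res→J7→TankB→J2→Out: bottleneck 2, flow now 8.
Augment Res→J6→TankB→J2→Out: bottleneck 2, flow now 10.
No augmenting path remains; maximum flow = 10.
By max-flow min-cut, the minimum cut capacity equals the max flow.
In the residual graph, reachable from Res: {Res, J7}.
Min-cut edges: Res→J6 (6), J7→TankB (4); capacity 6 + 4 = 10.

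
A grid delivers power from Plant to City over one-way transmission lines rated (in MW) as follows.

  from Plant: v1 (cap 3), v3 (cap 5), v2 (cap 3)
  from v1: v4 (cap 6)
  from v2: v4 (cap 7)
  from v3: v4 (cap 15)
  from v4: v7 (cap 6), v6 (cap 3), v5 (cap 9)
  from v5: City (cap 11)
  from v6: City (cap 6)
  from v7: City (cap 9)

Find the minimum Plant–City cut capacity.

Augment Plant→v1→v4→v5→City: bottleneck 3, flow now 3.
Augment Plant→v2→v4→v5→City: bottleneck 3, flow now 6.
Augment Plant→v3→v4→v5→City: bottleneck 3, flow now 9.
Augment Plant→v3→v4→v6→City: bottleneck 2, flow now 11.
No augmenting path remains; maximum flow = 11.
By max-flow min-cut, the minimum cut capacity equals the max flow.
In the residual graph, reachable from Plant: {Plant}.
Min-cut edges: Plant→v1 (3), Plant→v2 (3), Plant→v3 (5); capacity 3 + 3 + 5 = 11.

11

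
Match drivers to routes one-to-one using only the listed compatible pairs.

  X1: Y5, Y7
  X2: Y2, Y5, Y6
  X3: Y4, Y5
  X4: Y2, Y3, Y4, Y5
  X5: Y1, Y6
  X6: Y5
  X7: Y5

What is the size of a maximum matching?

Unit-capacity flow: source→left, listed edges, right→sink; max matching = max flow.
Augmenting path X1→Y5 (+1); matched 1.
Augmenting path X2→Y2 (+1); matched 2.
Augmenting path X3→Y4 (+1); matched 3.
Augmenting path X4→Y3 (+1); matched 4.
Augmenting path X5→Y1 (+1); matched 5.
Augmenting path X6→Y5→X1→Y7 (+1); matched 6.
No augmenting path remains; maximum matching = 6.
König certificate: {X1, X2, X3, X4, X5, Y5} is a vertex cover of size 6 (every listed pair touches it), so no matching can be larger.

6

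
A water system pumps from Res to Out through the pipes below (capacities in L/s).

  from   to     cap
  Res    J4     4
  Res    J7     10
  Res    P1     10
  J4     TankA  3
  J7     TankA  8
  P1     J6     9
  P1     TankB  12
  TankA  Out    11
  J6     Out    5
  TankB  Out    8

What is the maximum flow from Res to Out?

Augment Res→J4→TankA→Out: bottleneck 3, flow now 3.
Augment Res→J7→TankA→Out: bottleneck 8, flow now 11.
Augment Res→P1→J6→Out: bottleneck 5, flow now 16.
Augment Res→P1→TankB→Out: bottleneck 5, flow now 21.
No augmenting path remains; maximum flow = 21.
In the residual graph, reachable from Res: {Res, J4, J7}.
Min-cut edges: Res→P1 (10), J4→TankA (3), J7→TankA (8); capacity 10 + 3 + 8 = 21.
This cut is saturated, so no flow can exceed 21.

21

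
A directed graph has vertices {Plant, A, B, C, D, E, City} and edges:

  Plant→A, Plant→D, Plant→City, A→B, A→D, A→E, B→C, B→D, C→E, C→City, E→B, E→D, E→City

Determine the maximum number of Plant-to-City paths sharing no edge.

2

Assign every edge capacity 1; by Menger, the answer equals the max flow.
Path Plant→City (+1); total 1.
Path Plant→A→E→City (+1); total 2.
No residual Plant→City path; max flow = 2.
Certifying cut of size 2: {Plant→A, Plant→City}.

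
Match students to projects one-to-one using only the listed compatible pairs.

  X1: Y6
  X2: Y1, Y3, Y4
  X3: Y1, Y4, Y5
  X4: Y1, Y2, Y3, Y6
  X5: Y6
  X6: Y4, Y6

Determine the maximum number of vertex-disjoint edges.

5

Unit-capacity flow: source→left, listed edges, right→sink; max matching = max flow.
Augmenting path X1→Y6 (+1); matched 1.
Augmenting path X2→Y1 (+1); matched 2.
Augmenting path X3→Y4 (+1); matched 3.
Augmenting path X4→Y2 (+1); matched 4.
Augmenting path X6→Y4→X3→Y5 (+1); matched 5.
No augmenting path remains; maximum matching = 5.
König certificate: {X2, X3, X4, X6, Y6} is a vertex cover of size 5 (every listed pair touches it), so no matching can be larger.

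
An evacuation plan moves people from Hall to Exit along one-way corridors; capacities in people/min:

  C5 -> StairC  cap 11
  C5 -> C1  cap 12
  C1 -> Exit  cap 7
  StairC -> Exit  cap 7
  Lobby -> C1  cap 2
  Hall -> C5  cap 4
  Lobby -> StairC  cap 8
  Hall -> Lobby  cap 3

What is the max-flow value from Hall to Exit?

Augment Hall→C5→C1→Exit: bottleneck 4, flow now 4.
Augment Hall→Lobby→C1→Exit: bottleneck 2, flow now 6.
Augment Hall→Lobby→StairC→Exit: bottleneck 1, flow now 7.
No augmenting path remains; maximum flow = 7.
In the residual graph, reachable from Hall: {Hall}.
Min-cut edges: Hall→C5 (4), Hall→Lobby (3); capacity 4 + 3 = 7.
This cut is saturated, so no flow can exceed 7.

7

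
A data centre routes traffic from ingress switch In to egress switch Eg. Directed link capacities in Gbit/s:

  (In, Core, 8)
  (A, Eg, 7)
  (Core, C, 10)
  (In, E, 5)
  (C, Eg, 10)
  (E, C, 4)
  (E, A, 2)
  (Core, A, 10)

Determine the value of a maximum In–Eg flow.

Augment In→Core→A→Eg: bottleneck 7, flow now 7.
Augment In→Core→C→Eg: bottleneck 1, flow now 8.
Augment In→E→C→Eg: bottleneck 4, flow now 12.
Augment In→E→A→Core→C→Eg: bottleneck 1, flow now 13. (uses reverse residual edge)
No augmenting path remains; maximum flow = 13.
In the residual graph, reachable from In: {In}.
Min-cut edges: In→Core (8), In→E (5); capacity 8 + 5 = 13.
This cut is saturated, so no flow can exceed 13.

13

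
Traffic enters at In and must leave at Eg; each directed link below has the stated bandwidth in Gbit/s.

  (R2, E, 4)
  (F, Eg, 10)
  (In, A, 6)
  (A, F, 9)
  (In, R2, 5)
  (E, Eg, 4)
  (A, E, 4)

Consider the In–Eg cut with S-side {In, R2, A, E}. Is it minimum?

No — its capacity is 13, but the minimum cut has capacity 10.

Given cut capacity: 9 + 4 = 13.
Augment In→R2→E→Eg: bottleneck 4, flow now 4.
Augment In→A→F→Eg: bottleneck 6, flow now 10.
No augmenting path remains; maximum flow = 10.
In the residual graph, reachable from In: {In, R2}.
Min-cut edges: In→A (6), R2→E (4); capacity 6 + 4 = 10.
Cut capacity 13 exceeds the max flow 10, so it is not minimum.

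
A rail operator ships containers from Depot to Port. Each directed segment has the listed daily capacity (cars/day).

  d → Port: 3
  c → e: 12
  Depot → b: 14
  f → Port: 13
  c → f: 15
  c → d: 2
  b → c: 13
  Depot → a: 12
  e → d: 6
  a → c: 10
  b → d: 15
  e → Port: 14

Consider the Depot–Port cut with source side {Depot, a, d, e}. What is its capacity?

41

Edges leaving {Depot, a, d, e}: Depot→b (14), a→c (10), d→Port (3), e→Port (14).
Cut capacity = 14 + 10 + 3 + 14 = 41.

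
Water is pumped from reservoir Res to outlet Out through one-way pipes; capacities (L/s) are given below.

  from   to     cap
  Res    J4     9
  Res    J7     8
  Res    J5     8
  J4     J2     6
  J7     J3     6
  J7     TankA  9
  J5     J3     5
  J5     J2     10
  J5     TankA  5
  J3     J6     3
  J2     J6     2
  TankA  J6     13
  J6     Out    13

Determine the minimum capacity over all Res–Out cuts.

Augment Res→J4→J2→J6→Out: bottleneck 2, flow now 2.
Augment Res→J7→J3→J6→Out: bottleneck 3, flow now 5.
Augment Res→J7→TankA→J6→Out: bottleneck 5, flow now 10.
Augment Res→J5→TankA→J6→Out: bottleneck 3, flow now 13.
No augmenting path remains; maximum flow = 13.
By max-flow min-cut, the minimum cut capacity equals the max flow.
In the residual graph, reachable from Res: {Res, J4, J7, J5, J3, J2, TankA, J6}.
Min-cut edges: J6→Out (13); capacity 13 = 13.

13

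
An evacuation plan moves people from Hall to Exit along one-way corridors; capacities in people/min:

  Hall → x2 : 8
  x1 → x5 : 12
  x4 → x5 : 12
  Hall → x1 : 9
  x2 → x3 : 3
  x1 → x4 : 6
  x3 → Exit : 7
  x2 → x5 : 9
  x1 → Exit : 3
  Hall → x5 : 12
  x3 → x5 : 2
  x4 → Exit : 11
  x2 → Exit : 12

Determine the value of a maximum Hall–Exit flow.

Augment Hall→x1→Exit: bottleneck 3, flow now 3.
Augment Hall→x2→Exit: bottleneck 8, flow now 11.
Augment Hall→x1→x4→Exit: bottleneck 6, flow now 17.
No augmenting path remains; maximum flow = 17.
In the residual graph, reachable from Hall: {Hall, x5}.
Min-cut edges: Hall→x1 (9), Hall→x2 (8); capacity 9 + 8 = 17.
This cut is saturated, so no flow can exceed 17.

17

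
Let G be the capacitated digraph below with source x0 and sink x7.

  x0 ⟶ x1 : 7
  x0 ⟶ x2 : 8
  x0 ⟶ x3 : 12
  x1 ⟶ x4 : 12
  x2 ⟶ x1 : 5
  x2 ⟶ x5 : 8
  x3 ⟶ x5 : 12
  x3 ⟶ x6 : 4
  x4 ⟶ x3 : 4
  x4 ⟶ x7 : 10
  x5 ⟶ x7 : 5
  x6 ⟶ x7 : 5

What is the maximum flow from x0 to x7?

Augment x0→x1→x4→x7: bottleneck 7, flow now 7.
Augment x0→x2→x5→x7: bottleneck 5, flow now 12.
Augment x0→x3→x6→x7: bottleneck 4, flow now 16.
Augment x0→x2→x1→x4→x7: bottleneck 3, flow now 19.
No augmenting path remains; maximum flow = 19.
In the residual graph, reachable from x0: {x0, x1, x2, x3, x4, x5}.
Min-cut edges: x3→x6 (4), x4→x7 (10), x5→x7 (5); capacity 4 + 10 + 5 = 19.
This cut is saturated, so no flow can exceed 19.

19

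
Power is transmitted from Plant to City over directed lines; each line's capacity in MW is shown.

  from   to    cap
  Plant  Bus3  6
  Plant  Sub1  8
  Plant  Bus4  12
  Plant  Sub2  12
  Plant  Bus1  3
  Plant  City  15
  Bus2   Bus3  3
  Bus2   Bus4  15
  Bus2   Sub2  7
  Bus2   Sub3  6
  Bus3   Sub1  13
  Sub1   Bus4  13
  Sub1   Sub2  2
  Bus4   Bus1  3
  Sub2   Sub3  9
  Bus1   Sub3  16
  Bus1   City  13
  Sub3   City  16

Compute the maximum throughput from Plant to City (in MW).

30

Augment Plant→City: bottleneck 15, flow now 15.
Augment Plant→Bus1→City: bottleneck 3, flow now 18.
Augment Plant→Bus4→Bus1→City: bottleneck 3, flow now 21.
Augment Plant→Sub2→Sub3→City: bottleneck 9, flow now 30.
No augmenting path remains; maximum flow = 30.
In the residual graph, reachable from Plant: {Plant, Bus3, Sub1, Bus4, Sub2}.
Min-cut edges: Plant→Bus1 (3), Plant→City (15), Bus4→Bus1 (3), Sub2→Sub3 (9); capacity 3 + 15 + 3 + 9 = 30.
This cut is saturated, so no flow can exceed 30.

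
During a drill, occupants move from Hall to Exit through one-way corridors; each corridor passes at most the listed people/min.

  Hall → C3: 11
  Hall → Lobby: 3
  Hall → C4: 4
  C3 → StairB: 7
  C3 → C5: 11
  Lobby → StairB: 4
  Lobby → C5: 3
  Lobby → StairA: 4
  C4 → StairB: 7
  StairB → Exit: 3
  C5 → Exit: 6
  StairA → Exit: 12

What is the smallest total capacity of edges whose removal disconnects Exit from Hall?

Augment Hall→C3→StairB→Exit: bottleneck 3, flow now 3.
Augment Hall→C3→C5→Exit: bottleneck 6, flow now 9.
Augment Hall→Lobby→StairA→Exit: bottleneck 3, flow now 12.
No augmenting path remains; maximum flow = 12.
By max-flow min-cut, the minimum cut capacity equals the max flow.
In the residual graph, reachable from Hall: {Hall, C3, C4, StairB, C5}.
Min-cut edges: Hall→Lobby (3), StairB→Exit (3), C5→Exit (6); capacity 3 + 3 + 6 = 12.

12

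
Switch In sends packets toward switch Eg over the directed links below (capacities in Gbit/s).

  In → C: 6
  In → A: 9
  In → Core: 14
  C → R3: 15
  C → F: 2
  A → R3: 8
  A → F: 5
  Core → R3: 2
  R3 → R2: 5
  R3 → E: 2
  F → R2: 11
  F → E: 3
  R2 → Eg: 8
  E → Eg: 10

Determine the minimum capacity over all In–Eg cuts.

13

Augment In→C→R3→R2→Eg: bottleneck 5, flow now 5.
Augment In→C→R3→E→Eg: bottleneck 1, flow now 6.
Augment In→A→R3→E→Eg: bottleneck 1, flow now 7.
Augment In→A→F→R2→Eg: bottleneck 3, flow now 10.
Augment In→A→F→E→Eg: bottleneck 2, flow now 12.
Augment In→A→R3→C→F→E→Eg: bottleneck 1, flow now 13. (uses reverse residual edge)
No augmenting path remains; maximum flow = 13.
By max-flow min-cut, the minimum cut capacity equals the max flow.
In the residual graph, reachable from In: {In, C, A, Core, R3, F, R2}.
Min-cut edges: R3→E (2), F→E (3), R2→Eg (8); capacity 2 + 3 + 8 = 13.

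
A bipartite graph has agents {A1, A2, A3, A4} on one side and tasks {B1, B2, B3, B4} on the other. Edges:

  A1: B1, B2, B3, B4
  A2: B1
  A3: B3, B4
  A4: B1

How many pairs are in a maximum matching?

Unit-capacity flow: source→left, listed edges, right→sink; max matching = max flow.
Augmenting path A1→B1 (+1); matched 1.
Augmenting path A3→B3 (+1); matched 2.
Augmenting path A2→B1→A1→B2 (+1); matched 3.
No augmenting path remains; maximum matching = 3.
König certificate: {A1, A3, B1} is a vertex cover of size 3 (every listed pair touches it), so no matching can be larger.

3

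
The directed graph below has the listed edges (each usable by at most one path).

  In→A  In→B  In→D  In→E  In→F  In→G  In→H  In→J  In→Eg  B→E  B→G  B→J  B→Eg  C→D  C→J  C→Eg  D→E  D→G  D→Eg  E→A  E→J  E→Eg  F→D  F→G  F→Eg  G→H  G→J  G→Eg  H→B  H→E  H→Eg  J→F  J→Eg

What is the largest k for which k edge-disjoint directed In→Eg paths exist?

8

Assign every edge capacity 1; by Menger, the answer equals the max flow.
Path In→Eg (+1); total 1.
Path In→B→Eg (+1); total 2.
Path In→D→Eg (+1); total 3.
Path In→E→Eg (+1); total 4.
Path In→F→Eg (+1); total 5.
Path In→G→Eg (+1); total 6.
Path In→H→Eg (+1); total 7.
Path In→J→Eg (+1); total 8.
No residual In→Eg path; max flow = 8.
Certifying cut of size 8: {In→B, In→D, In→E, In→Eg, In→F, In→G, In→H, In→J}.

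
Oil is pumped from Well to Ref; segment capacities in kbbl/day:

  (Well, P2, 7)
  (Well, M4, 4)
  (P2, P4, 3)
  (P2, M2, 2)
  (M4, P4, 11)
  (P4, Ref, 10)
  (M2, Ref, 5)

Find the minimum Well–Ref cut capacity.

9

Augment Well→P2→P4→Ref: bottleneck 3, flow now 3.
Augment Well→P2→M2→Ref: bottleneck 2, flow now 5.
Augment Well→M4→P4→Ref: bottleneck 4, flow now 9.
No augmenting path remains; maximum flow = 9.
By max-flow min-cut, the minimum cut capacity equals the max flow.
In the residual graph, reachable from Well: {Well, P2}.
Min-cut edges: Well→M4 (4), P2→P4 (3), P2→M2 (2); capacity 4 + 3 + 2 = 9.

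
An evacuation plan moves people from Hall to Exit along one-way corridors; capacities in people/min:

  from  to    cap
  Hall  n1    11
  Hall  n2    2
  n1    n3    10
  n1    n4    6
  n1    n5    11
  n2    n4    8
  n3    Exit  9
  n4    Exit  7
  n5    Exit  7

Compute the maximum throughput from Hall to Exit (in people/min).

13

Augment Hall→n1→n3→Exit: bottleneck 9, flow now 9.
Augment Hall→n1→n4→Exit: bottleneck 2, flow now 11.
Augment Hall→n2→n4→Exit: bottleneck 2, flow now 13.
No augmenting path remains; maximum flow = 13.
In the residual graph, reachable from Hall: {Hall}.
Min-cut edges: Hall→n1 (11), Hall→n2 (2); capacity 11 + 2 = 13.
This cut is saturated, so no flow can exceed 13.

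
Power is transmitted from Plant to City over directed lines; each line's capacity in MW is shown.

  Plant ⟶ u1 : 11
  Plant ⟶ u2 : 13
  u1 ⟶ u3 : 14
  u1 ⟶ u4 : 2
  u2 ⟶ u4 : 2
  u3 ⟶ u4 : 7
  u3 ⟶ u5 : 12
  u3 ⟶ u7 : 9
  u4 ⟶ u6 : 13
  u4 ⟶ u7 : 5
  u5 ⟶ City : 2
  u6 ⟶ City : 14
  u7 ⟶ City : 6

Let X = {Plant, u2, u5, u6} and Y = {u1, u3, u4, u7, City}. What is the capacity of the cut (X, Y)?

Edges leaving {Plant, u2, u5, u6}: Plant→u1 (11), u2→u4 (2), u5→City (2), u6→City (14).
Cut capacity = 11 + 2 + 2 + 14 = 29.

29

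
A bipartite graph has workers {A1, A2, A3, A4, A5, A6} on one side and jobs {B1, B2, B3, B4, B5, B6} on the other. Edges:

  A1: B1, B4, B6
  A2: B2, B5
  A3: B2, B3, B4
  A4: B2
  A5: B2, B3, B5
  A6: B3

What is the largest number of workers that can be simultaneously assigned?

5

Unit-capacity flow: source→left, listed edges, right→sink; max matching = max flow.
Augmenting path A1→B1 (+1); matched 1.
Augmenting path A2→B2 (+1); matched 2.
Augmenting path A3→B3 (+1); matched 3.
Augmenting path A5→B5 (+1); matched 4.
Augmenting path A6→B3→A3→B4 (+1); matched 5.
No augmenting path remains; maximum matching = 5.
König certificate: {A1, A3, B2, B3, B5} is a vertex cover of size 5 (every listed pair touches it), so no matching can be larger.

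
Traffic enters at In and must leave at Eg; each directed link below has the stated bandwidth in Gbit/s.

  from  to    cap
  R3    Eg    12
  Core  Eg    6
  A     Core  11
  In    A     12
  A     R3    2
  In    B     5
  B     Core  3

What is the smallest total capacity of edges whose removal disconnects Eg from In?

8

Augment In→B→Core→Eg: bottleneck 3, flow now 3.
Augment In→A→Core→Eg: bottleneck 3, flow now 6.
Augment In→A→R3→Eg: bottleneck 2, flow now 8.
No augmenting path remains; maximum flow = 8.
By max-flow min-cut, the minimum cut capacity equals the max flow.
In the residual graph, reachable from In: {In, B, A, Core}.
Min-cut edges: A→R3 (2), Core→Eg (6); capacity 2 + 6 = 8.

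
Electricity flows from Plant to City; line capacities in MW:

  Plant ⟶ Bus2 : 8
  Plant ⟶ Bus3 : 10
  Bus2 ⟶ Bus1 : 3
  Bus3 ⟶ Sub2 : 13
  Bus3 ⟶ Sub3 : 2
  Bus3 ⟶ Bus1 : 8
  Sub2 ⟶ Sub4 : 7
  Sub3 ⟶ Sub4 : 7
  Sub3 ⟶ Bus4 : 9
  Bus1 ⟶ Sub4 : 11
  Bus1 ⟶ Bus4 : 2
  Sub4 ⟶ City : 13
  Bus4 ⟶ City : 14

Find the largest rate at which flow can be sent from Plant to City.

Augment Plant→Bus2→Bus1→Sub4→City: bottleneck 3, flow now 3.
Augment Plant→Bus3→Sub2→Sub4→City: bottleneck 7, flow now 10.
Augment Plant→Bus3→Sub3→Sub4→City: bottleneck 2, flow now 12.
Augment Plant→Bus3→Bus1→Sub4→City: bottleneck 1, flow now 13.
No augmenting path remains; maximum flow = 13.
In the residual graph, reachable from Plant: {Plant, Bus2}.
Min-cut edges: Plant→Bus3 (10), Bus2→Bus1 (3); capacity 10 + 3 = 13.
This cut is saturated, so no flow can exceed 13.

13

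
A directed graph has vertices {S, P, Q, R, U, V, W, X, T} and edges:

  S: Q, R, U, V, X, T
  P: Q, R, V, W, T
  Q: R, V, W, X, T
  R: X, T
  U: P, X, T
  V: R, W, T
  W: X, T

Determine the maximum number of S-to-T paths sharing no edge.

Assign every edge capacity 1; by Menger, the answer equals the max flow.
Path S→T (+1); total 1.
Path S→Q→T (+1); total 2.
Path S→R→T (+1); total 3.
Path S→U→T (+1); total 4.
Path S→V→T (+1); total 5.
No residual S→T path; max flow = 5.
Certifying cut of size 5: {S→Q, S→R, S→T, S→U, S→V}.

5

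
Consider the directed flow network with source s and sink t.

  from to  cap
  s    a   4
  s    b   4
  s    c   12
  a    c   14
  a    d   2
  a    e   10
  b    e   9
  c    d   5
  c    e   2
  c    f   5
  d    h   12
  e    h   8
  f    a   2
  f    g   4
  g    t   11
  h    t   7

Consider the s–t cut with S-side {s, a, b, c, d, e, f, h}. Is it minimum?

Yes — it is a minimum cut (capacity 11).

Given cut capacity: 4 + 7 = 11.
Augment s→a→d→h→t: bottleneck 2, flow now 2.
Augment s→a→e→h→t: bottleneck 2, flow now 4.
Augment s→b→e→h→t: bottleneck 3, flow now 7.
Augment s→c→f→g→t: bottleneck 4, flow now 11.
No augmenting path remains; maximum flow = 11.
Cut capacity 11 equals the max flow, so it is a minimum cut.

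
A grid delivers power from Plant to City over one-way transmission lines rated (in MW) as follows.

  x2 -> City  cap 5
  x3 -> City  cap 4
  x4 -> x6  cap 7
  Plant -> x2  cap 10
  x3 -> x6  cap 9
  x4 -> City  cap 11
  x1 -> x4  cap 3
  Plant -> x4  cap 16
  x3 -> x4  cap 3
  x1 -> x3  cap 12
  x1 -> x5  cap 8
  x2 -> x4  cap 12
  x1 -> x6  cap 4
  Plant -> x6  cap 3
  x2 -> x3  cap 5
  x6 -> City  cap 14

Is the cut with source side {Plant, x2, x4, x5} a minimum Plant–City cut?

No — its capacity is 31, but the minimum cut has capacity 29.

Given cut capacity: 3 + 5 + 5 + 7 + 11 = 31.
Augment Plant→x2→City: bottleneck 5, flow now 5.
Augment Plant→x4→City: bottleneck 11, flow now 16.
Augment Plant→x6→City: bottleneck 3, flow now 19.
Augment Plant→x2→x3→City: bottleneck 4, flow now 23.
Augment Plant→x4→x6→City: bottleneck 5, flow now 28.
Augment Plant→x2→x3→x6→City: bottleneck 1, flow now 29.
No augmenting path remains; maximum flow = 29.
In the residual graph, reachable from Plant: {Plant}.
Min-cut edges: Plant→x2 (10), Plant→x4 (16), Plant→x6 (3); capacity 10 + 16 + 3 = 29.
Cut capacity 31 exceeds the max flow 29, so it is not minimum.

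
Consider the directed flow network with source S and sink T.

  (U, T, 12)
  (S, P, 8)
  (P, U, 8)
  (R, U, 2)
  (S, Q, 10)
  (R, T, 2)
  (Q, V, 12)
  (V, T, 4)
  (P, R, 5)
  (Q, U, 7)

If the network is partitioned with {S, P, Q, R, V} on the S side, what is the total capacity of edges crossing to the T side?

23

Edges leaving {S, P, Q, R, V}: P→U (8), Q→U (7), R→U (2), R→T (2), V→T (4).
Cut capacity = 8 + 7 + 2 + 2 + 4 = 23.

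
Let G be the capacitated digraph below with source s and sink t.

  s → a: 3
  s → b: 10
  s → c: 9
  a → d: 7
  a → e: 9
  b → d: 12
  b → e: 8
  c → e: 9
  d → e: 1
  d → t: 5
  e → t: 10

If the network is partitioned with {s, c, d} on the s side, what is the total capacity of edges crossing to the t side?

Edges leaving {s, c, d}: s→a (3), s→b (10), c→e (9), d→e (1), d→t (5).
Cut capacity = 3 + 10 + 9 + 1 + 5 = 28.

28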